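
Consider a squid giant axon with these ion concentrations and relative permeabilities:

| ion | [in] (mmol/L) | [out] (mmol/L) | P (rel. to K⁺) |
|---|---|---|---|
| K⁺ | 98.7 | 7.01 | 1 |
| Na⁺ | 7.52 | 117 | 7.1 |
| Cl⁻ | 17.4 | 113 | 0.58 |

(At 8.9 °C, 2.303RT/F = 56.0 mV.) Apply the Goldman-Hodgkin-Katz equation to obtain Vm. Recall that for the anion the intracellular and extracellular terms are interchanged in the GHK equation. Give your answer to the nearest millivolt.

Vm = 56.0 · log₁₀[(Σ P·[cation]ₒ + Σ P·[anion]ᵢ) / (Σ P·[cation]ᵢ + Σ P·[anion]ₒ)]
Numerator = 1×7.01 + 7.1×117 + 0.58×17.4 = 847.8
Denominator = 1×98.7 + 7.1×7.52 + 0.58×113 = 217.6
Vm = 56.0 · log₁₀(3.8956) = 56.0 × (0.5906) = 33.07 mV

33 mV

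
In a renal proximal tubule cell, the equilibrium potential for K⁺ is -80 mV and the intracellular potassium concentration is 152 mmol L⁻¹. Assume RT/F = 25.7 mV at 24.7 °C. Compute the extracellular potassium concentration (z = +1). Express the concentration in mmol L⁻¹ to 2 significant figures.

6.8 mmol L⁻¹

Nernst: E = (25.7/1) · ln([out]/[in]), so ln([out]/[in]) = -80.0 × 1 / 25.7 = -3.1128.
[out]/[in] = e^(-3.1128) = 0.04447.
[out] = 0.04447 × 152 = 6.76 mmol L⁻¹.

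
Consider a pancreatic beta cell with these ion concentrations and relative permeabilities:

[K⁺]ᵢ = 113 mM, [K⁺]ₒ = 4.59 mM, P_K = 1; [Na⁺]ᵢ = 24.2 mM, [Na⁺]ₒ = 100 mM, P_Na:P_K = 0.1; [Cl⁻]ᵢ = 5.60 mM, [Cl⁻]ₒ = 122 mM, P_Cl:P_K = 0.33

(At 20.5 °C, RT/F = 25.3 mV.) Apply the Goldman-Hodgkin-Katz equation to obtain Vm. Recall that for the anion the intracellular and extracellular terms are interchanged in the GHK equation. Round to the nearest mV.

-57 mV

Vm = 25.3 · ln[(Σ P·[cation]ₒ + Σ P·[anion]ᵢ) / (Σ P·[cation]ᵢ + Σ P·[anion]ₒ)]
Numerator = 1×4.59 + 0.1×100 + 0.33×5.60 = 16.44
Denominator = 1×113 + 0.1×24.2 + 0.33×122 = 155.7
Vm = 25.3 · ln(0.10559) = 25.3 × (-2.2482) = -56.88 mV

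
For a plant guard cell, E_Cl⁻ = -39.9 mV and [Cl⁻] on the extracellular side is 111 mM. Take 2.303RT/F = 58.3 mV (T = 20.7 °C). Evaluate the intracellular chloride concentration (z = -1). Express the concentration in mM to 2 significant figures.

23 mM

Nernst: E = (58.3/-1) · log₁₀([out]/[in]), so log₁₀([out]/[in]) = -39.9 × -1 / 58.3 = 0.6844.
[out]/[in] = 10^(0.6844) = 4.835.
[in] = 111 / 4.835 = 22.96 mM.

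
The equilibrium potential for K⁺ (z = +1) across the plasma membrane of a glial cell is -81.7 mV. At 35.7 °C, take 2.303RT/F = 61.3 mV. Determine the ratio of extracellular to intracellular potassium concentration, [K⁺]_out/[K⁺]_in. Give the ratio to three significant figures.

0.0465

log₁₀([out]/[in]) = E·z/(61.3) = -81.7 × 1 / 61.3 = -1.3328
[out]/[in] = 10^(-1.3328) = 0.04647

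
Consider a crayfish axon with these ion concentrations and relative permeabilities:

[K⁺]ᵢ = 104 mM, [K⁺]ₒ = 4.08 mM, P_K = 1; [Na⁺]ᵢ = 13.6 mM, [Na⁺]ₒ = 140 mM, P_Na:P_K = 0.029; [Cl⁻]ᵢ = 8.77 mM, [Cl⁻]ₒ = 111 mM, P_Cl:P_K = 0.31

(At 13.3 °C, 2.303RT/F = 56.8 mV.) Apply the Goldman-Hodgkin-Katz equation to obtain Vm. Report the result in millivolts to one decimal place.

Vm = 56.8 · log₁₀[(Σ P·[cation]ₒ + Σ P·[anion]ᵢ) / (Σ P·[cation]ᵢ + Σ P·[anion]ₒ)]
Numerator = 1×4.08 + 0.029×140 + 0.31×8.77 = 10.86
Denominator = 1×104 + 0.029×13.6 + 0.31×111 = 138.8
Vm = 56.8 · log₁₀(0.07823) = 56.8 × (-1.1066) = -62.86 mV

-62.9 mV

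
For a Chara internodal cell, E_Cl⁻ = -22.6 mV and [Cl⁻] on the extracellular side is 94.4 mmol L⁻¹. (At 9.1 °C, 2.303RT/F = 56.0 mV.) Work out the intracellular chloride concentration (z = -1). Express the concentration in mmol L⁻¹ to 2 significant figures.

37 mmol L⁻¹

Nernst: E = (56.0/-1) · log₁₀([out]/[in]), so log₁₀([out]/[in]) = -22.6 × -1 / 56.0 = 0.4036.
[out]/[in] = 10^(0.4036) = 2.533.
[in] = 94.4 / 2.533 = 37.27 mmol L⁻¹.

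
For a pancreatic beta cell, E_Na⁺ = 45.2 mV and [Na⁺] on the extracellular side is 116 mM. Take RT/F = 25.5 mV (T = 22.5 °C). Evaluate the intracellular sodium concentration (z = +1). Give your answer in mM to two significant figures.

20 mM

Nernst: E = (25.5/1) · ln([out]/[in]), so ln([out]/[in]) = 45.2 × 1 / 25.5 = 1.7725.
[out]/[in] = e^(1.7725) = 5.886.
[in] = 116 / 5.886 = 19.71 mM.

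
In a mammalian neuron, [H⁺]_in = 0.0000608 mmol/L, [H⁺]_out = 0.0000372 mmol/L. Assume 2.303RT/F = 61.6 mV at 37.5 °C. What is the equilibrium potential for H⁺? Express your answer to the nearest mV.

E = (61.6/z) · log₁₀([H⁺]_out/[H⁺]_in) with z = +1.
= (61.6/1) · log₁₀(0.0000372/0.0000608) = 61.60 · log₁₀(0.6118)
= 61.60 · (-0.2134) = -13.14 mV

-13 mV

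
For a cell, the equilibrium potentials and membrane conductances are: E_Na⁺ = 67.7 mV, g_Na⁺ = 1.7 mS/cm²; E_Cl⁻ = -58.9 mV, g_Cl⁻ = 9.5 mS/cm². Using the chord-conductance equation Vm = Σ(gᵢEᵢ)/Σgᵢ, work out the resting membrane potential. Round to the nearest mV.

Σ gᵢEᵢ = 1.7·(67.7) + 9.5·(-58.9) = -444.46
Σ gᵢ = 1.7 + 9.5 = 11.2
Vm = -444.46 / 11.2 = -39.68 mV

-40 mV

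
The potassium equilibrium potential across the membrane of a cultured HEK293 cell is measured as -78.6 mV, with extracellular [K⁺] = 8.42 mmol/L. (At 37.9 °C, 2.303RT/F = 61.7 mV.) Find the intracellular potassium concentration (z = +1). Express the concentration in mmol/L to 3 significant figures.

Nernst: E = (61.7/1) · log₁₀([out]/[in]), so log₁₀([out]/[in]) = -78.6 × 1 / 61.7 = -1.2739.
[out]/[in] = 10^(-1.2739) = 0.05322.
[in] = 8.42 / 0.05322 = 158.2 mmol/L.

158 mmol/L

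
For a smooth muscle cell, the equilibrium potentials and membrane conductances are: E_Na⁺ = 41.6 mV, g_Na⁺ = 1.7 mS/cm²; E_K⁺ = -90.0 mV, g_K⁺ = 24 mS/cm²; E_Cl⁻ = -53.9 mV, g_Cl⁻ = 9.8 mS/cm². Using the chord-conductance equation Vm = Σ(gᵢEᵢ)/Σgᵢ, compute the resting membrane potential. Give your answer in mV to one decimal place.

-73.7 mV

Σ gᵢEᵢ = 1.7·(41.6) + 24·(-90.0) + 9.8·(-53.9) = -2617.50
Σ gᵢ = 1.7 + 24 + 9.8 = 35.5
Vm = -2617.50 / 35.5 = -73.73 mV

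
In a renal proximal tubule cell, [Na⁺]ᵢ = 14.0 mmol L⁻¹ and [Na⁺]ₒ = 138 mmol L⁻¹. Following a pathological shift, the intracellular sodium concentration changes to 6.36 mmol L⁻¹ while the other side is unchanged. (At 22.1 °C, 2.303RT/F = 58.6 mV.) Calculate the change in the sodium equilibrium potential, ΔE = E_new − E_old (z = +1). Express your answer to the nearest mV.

20 mV

E_old = (58.6/1)·log₁₀(138/14.0) = 58.23 mV
E_new = (58.6/1)·log₁₀(138/6.36) = 78.31 mV
ΔE = 78.31 − (58.23) = 20.08 mV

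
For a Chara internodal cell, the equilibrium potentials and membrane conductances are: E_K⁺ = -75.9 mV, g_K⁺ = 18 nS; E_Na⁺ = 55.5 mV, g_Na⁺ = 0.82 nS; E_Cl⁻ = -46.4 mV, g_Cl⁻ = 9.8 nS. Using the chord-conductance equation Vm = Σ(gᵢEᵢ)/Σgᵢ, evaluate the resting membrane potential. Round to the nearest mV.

Σ gᵢEᵢ = 18·(-75.9) + 0.82·(55.5) + 9.8·(-46.4) = -1775.41
Σ gᵢ = 18 + 0.82 + 9.8 = 28.62
Vm = -1775.41 / 28.62 = -62.03 mV

-62 mV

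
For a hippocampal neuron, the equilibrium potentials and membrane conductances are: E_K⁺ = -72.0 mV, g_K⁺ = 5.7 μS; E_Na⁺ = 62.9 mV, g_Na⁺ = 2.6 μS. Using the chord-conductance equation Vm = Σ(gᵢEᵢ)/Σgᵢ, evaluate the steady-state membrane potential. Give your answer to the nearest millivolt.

Σ gᵢEᵢ = 5.7·(-72.0) + 2.6·(62.9) = -246.86
Σ gᵢ = 5.7 + 2.6 = 8.3
Vm = -246.86 / 8.3 = -29.74 mV

-30 mV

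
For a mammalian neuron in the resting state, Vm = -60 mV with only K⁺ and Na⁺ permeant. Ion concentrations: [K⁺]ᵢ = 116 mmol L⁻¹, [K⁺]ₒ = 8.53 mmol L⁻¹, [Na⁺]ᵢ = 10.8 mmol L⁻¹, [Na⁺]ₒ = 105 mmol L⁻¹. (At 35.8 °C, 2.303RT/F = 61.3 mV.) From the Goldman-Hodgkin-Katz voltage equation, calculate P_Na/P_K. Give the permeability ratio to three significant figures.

Let α = P_Na/P_K. GHK: Vm = 61.3·log₁₀[(Kₒ + α·Naₒ)/(Kᵢ + α·Naᵢ)].
10^(Vm/61.3) = 10^(-60.0/61.3) = 0.105
So 0.105·(Kᵢ + α·Naᵢ) = Kₒ + α·Naₒ → α = (0.105·116.0 − 8.53) / (105.0 − 0.105·10.8)
α = (12.18 − 8.53) / (105.0 − 1.134) = 3.651/103.9 = 0.03515

0.0351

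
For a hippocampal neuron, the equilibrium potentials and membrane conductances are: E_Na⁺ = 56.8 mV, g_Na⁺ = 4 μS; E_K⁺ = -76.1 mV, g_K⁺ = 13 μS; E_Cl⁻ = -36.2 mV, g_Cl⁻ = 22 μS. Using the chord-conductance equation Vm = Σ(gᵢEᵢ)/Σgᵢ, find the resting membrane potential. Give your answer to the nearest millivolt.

Σ gᵢEᵢ = 4·(56.8) + 13·(-76.1) + 22·(-36.2) = -1558.50
Σ gᵢ = 4 + 13 + 22 = 39
Vm = -1558.50 / 39 = -39.96 mV

-40 mV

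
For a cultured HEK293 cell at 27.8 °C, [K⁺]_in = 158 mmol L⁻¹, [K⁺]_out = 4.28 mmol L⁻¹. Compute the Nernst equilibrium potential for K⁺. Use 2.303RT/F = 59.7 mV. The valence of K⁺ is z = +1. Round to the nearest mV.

-94 mV

E = (59.7/z) · log₁₀([K⁺]_out/[K⁺]_in) with z = +1.
= (59.7/1) · log₁₀(4.28/158) = 59.70 · log₁₀(0.02709)
= 59.70 · (-1.5672) = -93.56 mV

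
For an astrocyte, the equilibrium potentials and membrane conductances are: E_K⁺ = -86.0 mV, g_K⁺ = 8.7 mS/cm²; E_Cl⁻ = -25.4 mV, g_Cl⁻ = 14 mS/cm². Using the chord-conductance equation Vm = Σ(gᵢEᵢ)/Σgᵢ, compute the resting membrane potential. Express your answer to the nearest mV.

Σ gᵢEᵢ = 8.7·(-86.0) + 14·(-25.4) = -1103.80
Σ gᵢ = 8.7 + 14 = 22.7
Vm = -1103.80 / 22.7 = -48.63 mV

-49 mV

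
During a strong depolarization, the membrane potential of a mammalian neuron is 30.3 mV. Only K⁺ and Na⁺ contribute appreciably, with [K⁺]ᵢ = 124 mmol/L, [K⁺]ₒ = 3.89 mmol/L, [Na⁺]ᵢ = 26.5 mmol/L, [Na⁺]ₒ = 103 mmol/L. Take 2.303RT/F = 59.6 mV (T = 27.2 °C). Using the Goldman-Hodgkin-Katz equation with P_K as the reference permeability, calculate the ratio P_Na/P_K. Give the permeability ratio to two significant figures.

Let α = P_Na/P_K. GHK: Vm = 59.6·log₁₀[(Kₒ + α·Naₒ)/(Kᵢ + α·Naᵢ)].
10^(Vm/59.6) = 10^(30.3/59.6) = 3.224
So 3.224·(Kᵢ + α·Naᵢ) = Kₒ + α·Naₒ → α = (3.224·124.0 − 3.89) / (103.0 − 3.224·26.5)
α = (399.8 − 3.89) / (103.0 − 85.43) = 395.9/17.57 = 22.54

23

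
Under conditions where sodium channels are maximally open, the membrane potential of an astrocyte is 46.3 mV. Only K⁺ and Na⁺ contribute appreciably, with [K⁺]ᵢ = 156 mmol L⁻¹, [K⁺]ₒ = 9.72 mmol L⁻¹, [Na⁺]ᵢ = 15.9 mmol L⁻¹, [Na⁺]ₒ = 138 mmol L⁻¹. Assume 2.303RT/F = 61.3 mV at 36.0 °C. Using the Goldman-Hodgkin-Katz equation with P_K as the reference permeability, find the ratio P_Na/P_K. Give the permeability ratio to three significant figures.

18.5

Let α = P_Na/P_K. GHK: Vm = 61.3·log₁₀[(Kₒ + α·Naₒ)/(Kᵢ + α·Naᵢ)].
10^(Vm/61.3) = 10^(46.3/61.3) = 5.6925
So 5.6925·(Kᵢ + α·Naᵢ) = Kₒ + α·Naₒ → α = (5.6925·156.0 − 9.72) / (138.0 − 5.6925·15.9)
α = (888 − 9.72) / (138.0 − 90.51) = 878.3/47.49 = 18.49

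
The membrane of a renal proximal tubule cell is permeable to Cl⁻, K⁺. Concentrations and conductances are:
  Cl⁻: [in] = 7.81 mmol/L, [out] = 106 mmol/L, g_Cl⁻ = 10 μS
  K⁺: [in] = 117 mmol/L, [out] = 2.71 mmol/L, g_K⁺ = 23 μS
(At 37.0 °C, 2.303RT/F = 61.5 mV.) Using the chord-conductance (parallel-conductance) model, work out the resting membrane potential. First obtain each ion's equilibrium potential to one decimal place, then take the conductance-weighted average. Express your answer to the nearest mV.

E_Cl⁻ = (61.5/-1)·log₁₀(106/7.81) = -69.7 mV
E_K⁺ = (61.5/1)·log₁₀(2.71/117) = -100.6 mV
Vm = (Σ gᵢEᵢ)/(Σ gᵢ) = (10·-69.7 + 23·-100.6) / (10 + 23)
= -3010.80 / 33 = -91.24 mV

-91 mV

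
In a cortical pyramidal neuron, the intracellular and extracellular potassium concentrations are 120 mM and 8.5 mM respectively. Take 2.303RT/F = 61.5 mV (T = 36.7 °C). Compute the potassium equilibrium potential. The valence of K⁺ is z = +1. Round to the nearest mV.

E = (61.5/z) · log₁₀([K⁺]_out/[K⁺]_in) with z = +1.
= (61.5/1) · log₁₀(8.5/120) = 61.50 · log₁₀(0.07083)
= 61.50 · (-1.1498) = -70.71 mV

-71 mV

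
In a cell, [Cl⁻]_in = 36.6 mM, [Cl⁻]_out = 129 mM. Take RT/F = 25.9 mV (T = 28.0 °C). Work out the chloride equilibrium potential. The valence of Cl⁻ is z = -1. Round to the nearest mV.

-33 mV

E = (25.9/z) · ln([Cl⁻]_out/[Cl⁻]_in) with z = -1.
For an anion, dividing by z = -1 reverses the sign.
= (25.9/-1) · ln(129/36.6) = -25.90 · ln(3.525)
= -25.90 · (1.2598) = -32.63 mV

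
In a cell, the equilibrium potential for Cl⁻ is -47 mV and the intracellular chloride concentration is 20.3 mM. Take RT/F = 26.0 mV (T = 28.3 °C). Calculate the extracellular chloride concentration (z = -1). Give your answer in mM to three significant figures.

Nernst: E = (26.0/-1) · ln([out]/[in]), so ln([out]/[in]) = -47.0 × -1 / 26.0 = 1.8077.
[out]/[in] = e^(1.8077) = 6.096.
[out] = 6.096 × 20.3 = 123.8 mM.

124 mM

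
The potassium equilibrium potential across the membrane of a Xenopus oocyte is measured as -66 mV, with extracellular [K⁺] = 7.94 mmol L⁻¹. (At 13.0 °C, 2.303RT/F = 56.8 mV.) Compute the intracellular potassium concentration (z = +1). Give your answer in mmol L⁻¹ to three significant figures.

Nernst: E = (56.8/1) · log₁₀([out]/[in]), so log₁₀([out]/[in]) = -66.0 × 1 / 56.8 = -1.1620.
[out]/[in] = 10^(-1.1620) = 0.06887.
[in] = 7.94 / 0.06887 = 115.3 mmol L⁻¹.

115 mmol L⁻¹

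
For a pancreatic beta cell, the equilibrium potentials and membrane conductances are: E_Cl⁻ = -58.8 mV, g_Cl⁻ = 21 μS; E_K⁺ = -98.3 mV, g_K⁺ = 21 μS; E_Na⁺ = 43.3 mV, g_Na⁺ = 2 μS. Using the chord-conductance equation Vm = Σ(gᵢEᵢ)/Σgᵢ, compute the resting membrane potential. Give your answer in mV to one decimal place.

Σ gᵢEᵢ = 21·(-58.8) + 21·(-98.3) + 2·(43.3) = -3212.50
Σ gᵢ = 21 + 21 + 2 = 44
Vm = -3212.50 / 44 = -73.01 mV

-73.0 mV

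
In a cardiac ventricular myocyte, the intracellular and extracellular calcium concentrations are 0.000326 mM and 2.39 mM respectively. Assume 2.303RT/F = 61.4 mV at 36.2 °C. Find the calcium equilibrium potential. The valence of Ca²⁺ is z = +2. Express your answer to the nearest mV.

119 mV

E = (61.4/z) · log₁₀([Ca²⁺]_out/[Ca²⁺]_in) with z = +2.
= (61.4/2) · log₁₀(2.39/0.000326) = 30.70 · log₁₀(7331)
= 30.70 · (3.8652) = 118.66 mV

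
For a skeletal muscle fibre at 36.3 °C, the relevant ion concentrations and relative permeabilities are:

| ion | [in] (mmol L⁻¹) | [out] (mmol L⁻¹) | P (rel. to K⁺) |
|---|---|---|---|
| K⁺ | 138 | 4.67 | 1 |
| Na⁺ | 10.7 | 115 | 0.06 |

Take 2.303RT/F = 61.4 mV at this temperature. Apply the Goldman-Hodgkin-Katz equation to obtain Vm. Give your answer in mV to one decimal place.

Vm = 61.4 · log₁₀[(Σ P·[cation]ₒ + Σ P·[anion]ᵢ) / (Σ P·[cation]ᵢ + Σ P·[anion]ₒ)]
Numerator = 1×4.67 + 0.06×115 = 11.57
Denominator = 1×138 + 0.06×10.7 = 138.6
Vm = 61.4 · log₁₀(0.083452) = 61.4 × (-1.0786) = -66.22 mV

-66.2 mV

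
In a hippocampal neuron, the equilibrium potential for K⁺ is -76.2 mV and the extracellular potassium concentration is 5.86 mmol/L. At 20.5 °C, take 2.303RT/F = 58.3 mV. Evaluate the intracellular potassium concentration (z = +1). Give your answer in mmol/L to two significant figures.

Nernst: E = (58.3/1) · log₁₀([out]/[in]), so log₁₀([out]/[in]) = -76.2 × 1 / 58.3 = -1.3070.
[out]/[in] = 10^(-1.3070) = 0.04931.
[in] = 5.86 / 0.04931 = 118.8 mmol/L.

120 mmol/L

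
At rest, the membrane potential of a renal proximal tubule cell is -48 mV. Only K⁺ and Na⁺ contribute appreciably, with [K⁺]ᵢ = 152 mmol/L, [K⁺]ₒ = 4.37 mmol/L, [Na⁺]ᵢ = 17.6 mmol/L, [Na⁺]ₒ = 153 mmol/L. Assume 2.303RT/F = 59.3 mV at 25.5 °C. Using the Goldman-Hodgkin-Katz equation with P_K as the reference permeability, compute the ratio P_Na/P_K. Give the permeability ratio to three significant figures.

0.128

Let α = P_Na/P_K. GHK: Vm = 59.3·log₁₀[(Kₒ + α·Naₒ)/(Kᵢ + α·Naᵢ)].
10^(Vm/59.3) = 10^(-48.0/59.3) = 0.15508
So 0.15508·(Kᵢ + α·Naᵢ) = Kₒ + α·Naₒ → α = (0.15508·152.0 − 4.37) / (153.0 − 0.15508·17.6)
α = (23.57 − 4.37) / (153.0 − 2.729) = 19.2/150.3 = 0.1278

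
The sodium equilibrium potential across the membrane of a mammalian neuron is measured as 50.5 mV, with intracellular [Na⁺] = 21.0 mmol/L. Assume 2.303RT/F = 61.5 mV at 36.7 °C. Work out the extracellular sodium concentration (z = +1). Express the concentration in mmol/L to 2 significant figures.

Nernst: E = (61.5/1) · log₁₀([out]/[in]), so log₁₀([out]/[in]) = 50.5 × 1 / 61.5 = 0.8211.
[out]/[in] = 10^(0.8211) = 6.624.
[out] = 6.624 × 21.0 = 139.1 mmol/L.

140 mmol/L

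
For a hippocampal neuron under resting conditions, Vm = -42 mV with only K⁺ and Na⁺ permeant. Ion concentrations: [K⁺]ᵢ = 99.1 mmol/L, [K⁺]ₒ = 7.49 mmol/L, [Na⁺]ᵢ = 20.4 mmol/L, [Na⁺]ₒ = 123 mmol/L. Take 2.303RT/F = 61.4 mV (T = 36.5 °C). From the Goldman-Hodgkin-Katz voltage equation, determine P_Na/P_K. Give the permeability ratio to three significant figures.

0.110

Let α = P_Na/P_K. GHK: Vm = 61.4·log₁₀[(Kₒ + α·Naₒ)/(Kᵢ + α·Naᵢ)].
10^(Vm/61.4) = 10^(-42.0/61.4) = 0.207
So 0.207·(Kᵢ + α·Naᵢ) = Kₒ + α·Naₒ → α = (0.207·99.1 − 7.49) / (123.0 − 0.207·20.4)
α = (20.51 − 7.49) / (123.0 − 4.223) = 13.02/118.8 = 0.1096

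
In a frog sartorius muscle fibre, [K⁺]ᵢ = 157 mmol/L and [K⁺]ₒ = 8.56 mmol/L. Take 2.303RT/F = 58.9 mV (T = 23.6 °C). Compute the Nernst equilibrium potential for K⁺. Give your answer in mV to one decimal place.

E = (58.9/z) · log₁₀([K⁺]_out/[K⁺]_in) with z = +1.
= (58.9/1) · log₁₀(8.56/157) = 58.90 · log₁₀(0.05452)
= 58.90 · (-1.2634) = -74.42 mV

-74.4 mV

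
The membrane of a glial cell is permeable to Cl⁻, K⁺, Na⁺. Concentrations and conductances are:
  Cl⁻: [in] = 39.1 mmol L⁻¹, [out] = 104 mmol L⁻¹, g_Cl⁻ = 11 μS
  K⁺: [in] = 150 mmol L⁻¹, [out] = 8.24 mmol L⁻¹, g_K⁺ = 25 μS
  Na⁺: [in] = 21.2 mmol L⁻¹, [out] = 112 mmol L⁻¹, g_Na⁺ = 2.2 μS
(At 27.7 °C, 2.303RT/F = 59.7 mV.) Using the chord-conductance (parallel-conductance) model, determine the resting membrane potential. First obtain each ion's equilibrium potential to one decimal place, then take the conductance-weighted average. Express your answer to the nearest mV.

-54 mV

E_Cl⁻ = (59.7/-1)·log₁₀(104/39.1) = -25.4 mV
E_K⁺ = (59.7/1)·log₁₀(8.24/150) = -75.2 mV
E_Na⁺ = (59.7/1)·log₁₀(112/21.2) = 43.2 mV
Vm = (Σ gᵢEᵢ)/(Σ gᵢ) = (11·-25.4 + 25·-75.2 + 2.2·43.2) / (11 + 25 + 2.2)
= -2064.36 / 38.2 = -54.04 mV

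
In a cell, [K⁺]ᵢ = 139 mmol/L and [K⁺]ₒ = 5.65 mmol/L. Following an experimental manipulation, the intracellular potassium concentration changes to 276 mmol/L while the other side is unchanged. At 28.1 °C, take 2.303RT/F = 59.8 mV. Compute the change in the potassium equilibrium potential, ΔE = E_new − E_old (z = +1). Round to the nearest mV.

E_old = (59.8/1)·log₁₀(5.65/139) = -83.18 mV
E_new = (59.8/1)·log₁₀(5.65/276) = -100.99 mV
ΔE = -100.99 − (-83.18) = -17.81 mV

-18 mV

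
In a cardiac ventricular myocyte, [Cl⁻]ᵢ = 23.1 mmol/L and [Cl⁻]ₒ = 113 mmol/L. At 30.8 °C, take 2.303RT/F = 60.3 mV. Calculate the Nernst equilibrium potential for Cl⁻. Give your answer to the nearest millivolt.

E = (60.3/z) · log₁₀([Cl⁻]_out/[Cl⁻]_in) with z = -1.
For an anion, dividing by z = -1 reverses the sign.
= (60.3/-1) · log₁₀(113/23.1) = -60.30 · log₁₀(4.892)
= -60.30 · (0.6895) = -41.57 mV

-42 mV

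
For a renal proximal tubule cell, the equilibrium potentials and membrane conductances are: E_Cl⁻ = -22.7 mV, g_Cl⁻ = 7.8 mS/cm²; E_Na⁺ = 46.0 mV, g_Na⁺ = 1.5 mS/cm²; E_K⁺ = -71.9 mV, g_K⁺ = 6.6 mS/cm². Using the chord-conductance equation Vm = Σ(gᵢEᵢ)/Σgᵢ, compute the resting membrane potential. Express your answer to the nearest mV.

Σ gᵢEᵢ = 7.8·(-22.7) + 1.5·(46.0) + 6.6·(-71.9) = -582.60
Σ gᵢ = 7.8 + 1.5 + 6.6 = 15.9
Vm = -582.60 / 15.9 = -36.64 mV

-37 mV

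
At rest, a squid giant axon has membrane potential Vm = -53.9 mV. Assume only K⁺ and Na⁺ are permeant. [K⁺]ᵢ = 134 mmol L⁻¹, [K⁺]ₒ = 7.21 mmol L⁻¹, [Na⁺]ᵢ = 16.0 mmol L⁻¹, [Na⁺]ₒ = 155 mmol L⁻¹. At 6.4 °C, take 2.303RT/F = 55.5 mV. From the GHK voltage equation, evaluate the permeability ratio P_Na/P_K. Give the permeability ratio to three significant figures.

0.0464

Let α = P_Na/P_K. GHK: Vm = 55.5·log₁₀[(Kₒ + α·Naₒ)/(Kᵢ + α·Naᵢ)].
10^(Vm/55.5) = 10^(-53.9/55.5) = 0.10686
So 0.10686·(Kᵢ + α·Naᵢ) = Kₒ + α·Naₒ → α = (0.10686·134.0 − 7.21) / (155.0 − 0.10686·16.0)
α = (14.32 − 7.21) / (155.0 − 1.71) = 7.11/153.3 = 0.04638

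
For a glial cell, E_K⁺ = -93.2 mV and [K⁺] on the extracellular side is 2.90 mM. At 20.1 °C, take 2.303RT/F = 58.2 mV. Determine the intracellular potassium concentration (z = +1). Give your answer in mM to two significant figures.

120 mM

Nernst: E = (58.2/1) · log₁₀([out]/[in]), so log₁₀([out]/[in]) = -93.2 × 1 / 58.2 = -1.6014.
[out]/[in] = 10^(-1.6014) = 0.02504.
[in] = 2.90 / 0.02504 = 115.8 mM.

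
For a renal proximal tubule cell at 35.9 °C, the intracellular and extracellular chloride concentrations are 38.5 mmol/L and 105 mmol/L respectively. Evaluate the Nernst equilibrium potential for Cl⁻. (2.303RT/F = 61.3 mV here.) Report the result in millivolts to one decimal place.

-26.7 mV

E = (61.3/z) · log₁₀([Cl⁻]_out/[Cl⁻]_in) with z = -1.
For an anion, dividing by z = -1 reverses the sign.
= (61.3/-1) · log₁₀(105/38.5) = -61.30 · log₁₀(2.727)
= -61.30 · (0.4357) = -26.71 mV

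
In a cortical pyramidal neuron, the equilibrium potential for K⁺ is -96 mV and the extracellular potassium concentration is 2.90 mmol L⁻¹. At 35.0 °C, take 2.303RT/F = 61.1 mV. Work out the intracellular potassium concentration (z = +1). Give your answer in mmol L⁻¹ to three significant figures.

108 mmol L⁻¹

Nernst: E = (61.1/1) · log₁₀([out]/[in]), so log₁₀([out]/[in]) = -96.0 × 1 / 61.1 = -1.5712.
[out]/[in] = 10^(-1.5712) = 0.02684.
[in] = 2.90 / 0.02684 = 108 mmol L⁻¹.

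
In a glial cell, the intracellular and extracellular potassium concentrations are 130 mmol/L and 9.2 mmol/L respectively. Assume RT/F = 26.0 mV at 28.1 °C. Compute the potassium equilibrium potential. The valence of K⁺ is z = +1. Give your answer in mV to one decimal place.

E = (26.0/z) · ln([K⁺]_out/[K⁺]_in) with z = +1.
= (26.0/1) · ln(9.2/130) = 26.00 · ln(0.07077)
= 26.00 · (-2.6483) = -68.86 mV

-68.9 mV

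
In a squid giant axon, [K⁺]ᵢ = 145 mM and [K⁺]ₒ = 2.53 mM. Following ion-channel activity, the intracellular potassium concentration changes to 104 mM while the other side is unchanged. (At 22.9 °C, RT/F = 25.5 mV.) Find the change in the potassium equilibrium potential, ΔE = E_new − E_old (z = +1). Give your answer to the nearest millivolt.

8 mV

E_old = (25.5/1)·ln(2.53/145) = -103.24 mV
E_new = (25.5/1)·ln(2.53/104) = -94.76 mV
ΔE = -94.76 − (-103.24) = 8.47 mV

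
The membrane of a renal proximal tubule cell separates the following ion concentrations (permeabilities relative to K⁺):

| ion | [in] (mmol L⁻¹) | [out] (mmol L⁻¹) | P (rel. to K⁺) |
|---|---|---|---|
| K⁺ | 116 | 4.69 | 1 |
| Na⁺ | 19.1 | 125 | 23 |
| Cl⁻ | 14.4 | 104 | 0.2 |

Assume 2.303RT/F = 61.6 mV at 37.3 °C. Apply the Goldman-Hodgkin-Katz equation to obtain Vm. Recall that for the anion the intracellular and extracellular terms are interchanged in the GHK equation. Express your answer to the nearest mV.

43 mV

Vm = 61.6 · log₁₀[(Σ P·[cation]ₒ + Σ P·[anion]ᵢ) / (Σ P·[cation]ᵢ + Σ P·[anion]ₒ)]
Numerator = 1×4.69 + 23×125 + 0.2×14.4 = 2883
Denominator = 1×116 + 23×19.1 + 0.2×104 = 576.1
Vm = 61.6 · log₁₀(5.0036) = 61.6 × (0.6993) = 43.08 mV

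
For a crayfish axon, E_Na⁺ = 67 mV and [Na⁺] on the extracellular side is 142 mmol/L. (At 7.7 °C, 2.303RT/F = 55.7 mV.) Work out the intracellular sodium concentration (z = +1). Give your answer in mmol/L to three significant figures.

Nernst: E = (55.7/1) · log₁₀([out]/[in]), so log₁₀([out]/[in]) = 67.0 × 1 / 55.7 = 1.2029.
[out]/[in] = 10^(1.2029) = 15.95.
[in] = 142 / 15.95 = 8.901 mmol/L.

8.90 mmol/L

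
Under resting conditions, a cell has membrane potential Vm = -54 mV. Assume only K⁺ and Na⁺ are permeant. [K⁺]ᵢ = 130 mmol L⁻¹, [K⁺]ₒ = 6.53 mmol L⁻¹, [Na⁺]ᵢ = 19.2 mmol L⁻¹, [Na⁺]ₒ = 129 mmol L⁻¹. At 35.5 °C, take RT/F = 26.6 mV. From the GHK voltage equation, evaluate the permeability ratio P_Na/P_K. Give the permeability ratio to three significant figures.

0.0834

Let α = P_Na/P_K. GHK: Vm = 26.6·ln[(Kₒ + α·Naₒ)/(Kᵢ + α·Naᵢ)].
e^(Vm/26.6) = e^(-54.0/26.6) = 0.13133
So 0.13133·(Kᵢ + α·Naᵢ) = Kₒ + α·Naₒ → α = (0.13133·130.0 − 6.53) / (129.0 − 0.13133·19.2)
α = (17.07 − 6.53) / (129.0 − 2.521) = 10.54/126.5 = 0.08335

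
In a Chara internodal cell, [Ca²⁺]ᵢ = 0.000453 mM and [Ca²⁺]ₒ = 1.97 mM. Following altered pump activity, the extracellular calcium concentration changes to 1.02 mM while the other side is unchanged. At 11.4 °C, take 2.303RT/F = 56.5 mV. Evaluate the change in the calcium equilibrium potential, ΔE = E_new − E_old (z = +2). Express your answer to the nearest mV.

-8 mV

E_old = (56.5/2)·log₁₀(1.97/0.000453) = 102.78 mV
E_new = (56.5/2)·log₁₀(1.02/0.000453) = 94.71 mV
ΔE = 94.71 − (102.78) = -8.08 mV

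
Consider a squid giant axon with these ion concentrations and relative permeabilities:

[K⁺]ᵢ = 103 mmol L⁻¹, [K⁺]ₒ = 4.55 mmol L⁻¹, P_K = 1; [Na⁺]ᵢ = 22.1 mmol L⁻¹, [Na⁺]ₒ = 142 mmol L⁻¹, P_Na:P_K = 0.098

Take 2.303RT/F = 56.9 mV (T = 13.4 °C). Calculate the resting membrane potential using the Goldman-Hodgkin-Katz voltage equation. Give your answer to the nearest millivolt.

-43 mV

Vm = 56.9 · log₁₀[(Σ P·[cation]ₒ + Σ P·[anion]ᵢ) / (Σ P·[cation]ᵢ + Σ P·[anion]ₒ)]
Numerator = 1×4.55 + 0.098×142 = 18.47
Denominator = 1×103 + 0.098×22.1 = 105.2
Vm = 56.9 · log₁₀(0.17559) = 56.9 × (-0.7555) = -42.99 mV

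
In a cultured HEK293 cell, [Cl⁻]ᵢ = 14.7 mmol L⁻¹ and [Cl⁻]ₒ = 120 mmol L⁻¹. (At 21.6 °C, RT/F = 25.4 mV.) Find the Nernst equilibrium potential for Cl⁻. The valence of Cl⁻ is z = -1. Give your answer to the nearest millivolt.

E = (25.4/z) · ln([Cl⁻]_out/[Cl⁻]_in) with z = -1.
For an anion, dividing by z = -1 reverses the sign.
= (25.4/-1) · ln(120/14.7) = -25.40 · ln(8.163)
= -25.40 · (2.0996) = -53.33 mV

-53 mV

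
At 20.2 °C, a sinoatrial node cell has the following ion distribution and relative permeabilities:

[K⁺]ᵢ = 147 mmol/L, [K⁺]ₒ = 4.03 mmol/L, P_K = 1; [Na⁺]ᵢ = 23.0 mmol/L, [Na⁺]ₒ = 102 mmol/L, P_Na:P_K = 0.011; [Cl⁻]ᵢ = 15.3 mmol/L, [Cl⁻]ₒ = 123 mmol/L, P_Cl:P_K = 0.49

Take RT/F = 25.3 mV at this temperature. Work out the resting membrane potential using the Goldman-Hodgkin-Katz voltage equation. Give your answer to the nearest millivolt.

Vm = 25.3 · ln[(Σ P·[cation]ₒ + Σ P·[anion]ᵢ) / (Σ P·[cation]ᵢ + Σ P·[anion]ₒ)]
Numerator = 1×4.03 + 0.011×102 + 0.49×15.3 = 12.65
Denominator = 1×147 + 0.011×23.0 + 0.49×123 = 207.5
Vm = 25.3 · ln(0.060952) = 25.3 × (-2.7977) = -70.78 mV

-71 mV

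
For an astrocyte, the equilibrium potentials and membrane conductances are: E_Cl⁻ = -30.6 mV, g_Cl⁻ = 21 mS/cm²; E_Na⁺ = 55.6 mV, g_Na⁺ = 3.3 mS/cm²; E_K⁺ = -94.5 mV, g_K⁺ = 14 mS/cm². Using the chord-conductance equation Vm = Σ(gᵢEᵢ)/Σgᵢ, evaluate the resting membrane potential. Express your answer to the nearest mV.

-47 mV

Σ gᵢEᵢ = 21·(-30.6) + 3.3·(55.6) + 14·(-94.5) = -1782.12
Σ gᵢ = 21 + 3.3 + 14 = 38.3
Vm = -1782.12 / 38.3 = -46.53 mV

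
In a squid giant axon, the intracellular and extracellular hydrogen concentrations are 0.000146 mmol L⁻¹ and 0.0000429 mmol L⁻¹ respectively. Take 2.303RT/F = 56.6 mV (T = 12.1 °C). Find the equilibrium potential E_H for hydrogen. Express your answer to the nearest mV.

-30 mV

E = (56.6/z) · log₁₀([H⁺]_out/[H⁺]_in) with z = +1.
= (56.6/1) · log₁₀(0.0000429/0.000146) = 56.60 · log₁₀(0.2938)
= 56.60 · (-0.5319) = -30.11 mV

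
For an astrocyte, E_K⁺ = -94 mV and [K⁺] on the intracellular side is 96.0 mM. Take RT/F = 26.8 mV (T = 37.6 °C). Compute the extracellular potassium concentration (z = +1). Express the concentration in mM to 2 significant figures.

Nernst: E = (26.8/1) · ln([out]/[in]), so ln([out]/[in]) = -94.0 × 1 / 26.8 = -3.5075.
[out]/[in] = e^(-3.5075) = 0.02997.
[out] = 0.02997 × 96.0 = 2.877 mM.

2.9 mM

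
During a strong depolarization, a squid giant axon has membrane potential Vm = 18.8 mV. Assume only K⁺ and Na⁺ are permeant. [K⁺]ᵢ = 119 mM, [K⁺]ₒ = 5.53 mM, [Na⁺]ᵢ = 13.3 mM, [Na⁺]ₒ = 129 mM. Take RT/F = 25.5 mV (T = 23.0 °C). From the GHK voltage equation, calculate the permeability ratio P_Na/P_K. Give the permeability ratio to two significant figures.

2.4

Let α = P_Na/P_K. GHK: Vm = 25.5·ln[(Kₒ + α·Naₒ)/(Kᵢ + α·Naᵢ)].
e^(Vm/25.5) = e^(18.8/25.5) = 2.0902
So 2.0902·(Kᵢ + α·Naᵢ) = Kₒ + α·Naₒ → α = (2.0902·119.0 − 5.53) / (129.0 − 2.0902·13.3)
α = (248.7 − 5.53) / (129.0 − 27.8) = 243.2/101.2 = 2.403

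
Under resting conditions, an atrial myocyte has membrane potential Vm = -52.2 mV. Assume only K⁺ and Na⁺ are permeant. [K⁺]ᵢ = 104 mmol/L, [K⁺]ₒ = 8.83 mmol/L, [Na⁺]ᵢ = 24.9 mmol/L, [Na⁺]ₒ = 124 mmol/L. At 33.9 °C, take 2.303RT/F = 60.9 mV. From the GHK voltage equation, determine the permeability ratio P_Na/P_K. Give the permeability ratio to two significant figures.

0.047

Let α = P_Na/P_K. GHK: Vm = 60.9·log₁₀[(Kₒ + α·Naₒ)/(Kᵢ + α·Naᵢ)].
10^(Vm/60.9) = 10^(-52.2/60.9) = 0.13895
So 0.13895·(Kᵢ + α·Naᵢ) = Kₒ + α·Naₒ → α = (0.13895·104.0 − 8.83) / (124.0 − 0.13895·24.9)
α = (14.45 − 8.83) / (124.0 − 3.46) = 5.621/120.5 = 0.04663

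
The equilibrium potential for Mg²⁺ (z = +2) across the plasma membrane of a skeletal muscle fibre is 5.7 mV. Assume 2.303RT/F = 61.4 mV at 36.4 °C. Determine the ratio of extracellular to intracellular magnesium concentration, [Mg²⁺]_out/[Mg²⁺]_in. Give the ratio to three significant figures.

log₁₀([out]/[in]) = E·z/(61.4) = 5.7 × 2 / 61.4 = 0.1857
[out]/[in] = 10^(0.1857) = 1.533

1.53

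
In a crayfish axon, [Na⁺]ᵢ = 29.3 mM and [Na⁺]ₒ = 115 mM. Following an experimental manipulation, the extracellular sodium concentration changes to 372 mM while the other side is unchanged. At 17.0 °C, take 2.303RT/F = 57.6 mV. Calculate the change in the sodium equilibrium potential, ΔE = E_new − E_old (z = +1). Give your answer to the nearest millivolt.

29 mV

E_old = (57.6/1)·log₁₀(115/29.3) = 34.20 mV
E_new = (57.6/1)·log₁₀(372/29.3) = 63.57 mV
ΔE = 63.57 − (34.20) = 29.37 mV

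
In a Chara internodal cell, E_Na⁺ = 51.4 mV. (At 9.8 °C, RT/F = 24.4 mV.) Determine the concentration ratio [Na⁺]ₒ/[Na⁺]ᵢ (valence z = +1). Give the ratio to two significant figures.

8.2

ln([out]/[in]) = E·z/(24.4) = 51.4 × 1 / 24.4 = 2.1066
[out]/[in] = e^(2.1066) = 8.22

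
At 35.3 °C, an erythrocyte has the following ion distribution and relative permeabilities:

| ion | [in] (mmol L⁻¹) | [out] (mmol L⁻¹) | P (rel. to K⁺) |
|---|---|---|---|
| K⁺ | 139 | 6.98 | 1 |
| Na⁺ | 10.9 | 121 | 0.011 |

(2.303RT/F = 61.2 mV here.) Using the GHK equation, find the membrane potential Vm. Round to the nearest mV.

-75 mV

Vm = 61.2 · log₁₀[(Σ P·[cation]ₒ + Σ P·[anion]ᵢ) / (Σ P·[cation]ᵢ + Σ P·[anion]ₒ)]
Numerator = 1×6.98 + 0.011×121 = 8.311
Denominator = 1×139 + 0.011×10.9 = 139.1
Vm = 61.2 · log₁₀(0.05974) = 61.2 × (-1.2237) = -74.89 mV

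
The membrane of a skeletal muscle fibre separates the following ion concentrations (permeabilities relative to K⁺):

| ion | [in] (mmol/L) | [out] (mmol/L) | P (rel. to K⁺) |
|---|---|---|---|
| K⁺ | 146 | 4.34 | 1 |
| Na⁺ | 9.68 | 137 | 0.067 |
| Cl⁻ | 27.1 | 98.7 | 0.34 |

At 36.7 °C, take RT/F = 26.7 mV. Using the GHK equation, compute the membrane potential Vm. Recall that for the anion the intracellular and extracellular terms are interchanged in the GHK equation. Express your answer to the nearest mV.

Vm = 26.7 · ln[(Σ P·[cation]ₒ + Σ P·[anion]ᵢ) / (Σ P·[cation]ᵢ + Σ P·[anion]ₒ)]
Numerator = 1×4.34 + 0.067×137 + 0.34×27.1 = 22.73
Denominator = 1×146 + 0.067×9.68 + 0.34×98.7 = 180.2
Vm = 26.7 · ln(0.12615) = 26.7 × (-2.0703) = -55.28 mV

-55 mV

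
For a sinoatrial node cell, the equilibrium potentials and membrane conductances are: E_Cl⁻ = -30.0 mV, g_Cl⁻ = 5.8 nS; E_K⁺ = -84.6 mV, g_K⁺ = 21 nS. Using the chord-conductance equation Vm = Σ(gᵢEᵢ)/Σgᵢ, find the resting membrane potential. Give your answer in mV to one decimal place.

Σ gᵢEᵢ = 5.8·(-30.0) + 21·(-84.6) = -1950.60
Σ gᵢ = 5.8 + 21 = 26.8
Vm = -1950.60 / 26.8 = -72.78 mV

-72.8 mV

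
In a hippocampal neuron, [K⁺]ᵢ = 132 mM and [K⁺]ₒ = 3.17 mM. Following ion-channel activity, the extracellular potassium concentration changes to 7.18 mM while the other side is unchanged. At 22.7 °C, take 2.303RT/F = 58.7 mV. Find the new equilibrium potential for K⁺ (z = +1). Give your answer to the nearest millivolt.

After the shift: [K⁺]_out = 7.18, [K⁺]_in = 132 mM.
E_new = (58.7/1)·log₁₀(7.18/132) = 58.70 · (-1.2644) = -74.22 mV

-74 mV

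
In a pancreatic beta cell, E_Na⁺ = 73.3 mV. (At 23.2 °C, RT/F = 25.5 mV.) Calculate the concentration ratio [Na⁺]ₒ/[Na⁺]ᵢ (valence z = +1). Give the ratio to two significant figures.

18

ln([out]/[in]) = E·z/(25.5) = 73.3 × 1 / 25.5 = 2.8745
[out]/[in] = e^(2.8745) = 17.72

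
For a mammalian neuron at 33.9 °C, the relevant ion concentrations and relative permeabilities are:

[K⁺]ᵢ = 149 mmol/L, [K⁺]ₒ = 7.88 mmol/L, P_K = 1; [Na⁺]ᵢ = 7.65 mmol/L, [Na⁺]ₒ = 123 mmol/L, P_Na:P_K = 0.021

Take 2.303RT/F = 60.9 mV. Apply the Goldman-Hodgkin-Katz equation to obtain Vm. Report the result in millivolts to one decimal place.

-70.3 mV

Vm = 60.9 · log₁₀[(Σ P·[cation]ₒ + Σ P·[anion]ᵢ) / (Σ P·[cation]ᵢ + Σ P·[anion]ₒ)]
Numerator = 1×7.88 + 0.021×123 = 10.46
Denominator = 1×149 + 0.021×7.65 = 149.2
Vm = 60.9 · log₁₀(0.070146) = 60.9 × (-1.1540) = -70.28 mV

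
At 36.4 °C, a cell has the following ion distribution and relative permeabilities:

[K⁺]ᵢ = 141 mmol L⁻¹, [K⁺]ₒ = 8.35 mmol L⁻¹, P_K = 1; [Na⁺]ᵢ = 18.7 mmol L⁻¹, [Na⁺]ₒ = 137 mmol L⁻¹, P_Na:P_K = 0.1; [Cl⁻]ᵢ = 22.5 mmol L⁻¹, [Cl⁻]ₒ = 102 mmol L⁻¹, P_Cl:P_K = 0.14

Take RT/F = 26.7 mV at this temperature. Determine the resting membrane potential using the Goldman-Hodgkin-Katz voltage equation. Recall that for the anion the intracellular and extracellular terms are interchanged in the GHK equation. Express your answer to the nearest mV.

-49 mV

Vm = 26.7 · ln[(Σ P·[cation]ₒ + Σ P·[anion]ᵢ) / (Σ P·[cation]ᵢ + Σ P·[anion]ₒ)]
Numerator = 1×8.35 + 0.1×137 + 0.14×22.5 = 25.2
Denominator = 1×141 + 0.1×18.7 + 0.14×102 = 157.2
Vm = 26.7 · ln(0.16036) = 26.7 × (-1.8304) = -48.87 mV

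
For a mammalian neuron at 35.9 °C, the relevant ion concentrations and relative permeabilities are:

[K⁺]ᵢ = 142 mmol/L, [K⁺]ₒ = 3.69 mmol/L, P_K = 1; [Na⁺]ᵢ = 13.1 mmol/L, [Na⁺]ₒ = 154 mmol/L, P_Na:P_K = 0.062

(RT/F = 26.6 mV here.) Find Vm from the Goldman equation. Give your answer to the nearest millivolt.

Vm = 26.6 · ln[(Σ P·[cation]ₒ + Σ P·[anion]ᵢ) / (Σ P·[cation]ᵢ + Σ P·[anion]ₒ)]
Numerator = 1×3.69 + 0.062×154 = 13.24
Denominator = 1×142 + 0.062×13.1 = 142.8
Vm = 26.6 · ln(0.092695) = 26.6 × (-2.3784) = -63.27 mV

-63 mV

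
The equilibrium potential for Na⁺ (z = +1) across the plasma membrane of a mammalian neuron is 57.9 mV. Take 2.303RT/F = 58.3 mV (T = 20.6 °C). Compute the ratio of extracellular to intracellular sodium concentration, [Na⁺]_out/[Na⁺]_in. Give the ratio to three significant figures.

9.84

log₁₀([out]/[in]) = E·z/(58.3) = 57.9 × 1 / 58.3 = 0.9931
[out]/[in] = 10^(0.9931) = 9.843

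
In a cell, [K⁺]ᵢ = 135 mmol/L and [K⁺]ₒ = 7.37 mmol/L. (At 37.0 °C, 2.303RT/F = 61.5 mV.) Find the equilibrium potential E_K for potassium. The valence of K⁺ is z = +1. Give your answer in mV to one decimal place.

-77.7 mV

E = (61.5/z) · log₁₀([K⁺]_out/[K⁺]_in) with z = +1.
= (61.5/1) · log₁₀(7.37/135) = 61.50 · log₁₀(0.05459)
= 61.50 · (-1.2629) = -77.67 mV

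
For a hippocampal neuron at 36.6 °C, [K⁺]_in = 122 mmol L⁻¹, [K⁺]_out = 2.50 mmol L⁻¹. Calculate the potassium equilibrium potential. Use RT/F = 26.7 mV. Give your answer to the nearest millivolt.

E = (26.7/z) · ln([K⁺]_out/[K⁺]_in) with z = +1.
= (26.7/1) · ln(2.50/122) = 26.70 · ln(0.02049)
= 26.70 · (-3.8877) = -103.80 mV

-104 mV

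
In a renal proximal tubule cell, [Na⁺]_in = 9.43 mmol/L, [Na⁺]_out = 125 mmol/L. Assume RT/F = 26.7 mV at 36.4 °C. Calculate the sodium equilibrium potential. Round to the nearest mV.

E = (26.7/z) · ln([Na⁺]_out/[Na⁺]_in) with z = +1.
= (26.7/1) · ln(125/9.43) = 26.70 · ln(13.26)
= 26.70 · (2.5844) = 69.00 mV

69 mV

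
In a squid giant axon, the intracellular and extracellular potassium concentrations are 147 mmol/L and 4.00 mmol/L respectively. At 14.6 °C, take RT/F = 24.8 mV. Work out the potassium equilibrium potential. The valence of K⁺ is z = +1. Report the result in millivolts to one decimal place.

E = (24.8/z) · ln([K⁺]_out/[K⁺]_in) with z = +1.
= (24.8/1) · ln(4.00/147) = 24.80 · ln(0.02721)
= 24.80 · (-3.6041) = -89.38 mV

-89.4 mV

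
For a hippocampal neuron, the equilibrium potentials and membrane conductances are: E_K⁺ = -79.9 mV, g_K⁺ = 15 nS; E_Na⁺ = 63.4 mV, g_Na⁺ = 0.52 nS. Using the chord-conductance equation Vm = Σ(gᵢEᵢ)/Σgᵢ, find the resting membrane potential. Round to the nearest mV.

-75 mV

Σ gᵢEᵢ = 15·(-79.9) + 0.52·(63.4) = -1165.53
Σ gᵢ = 15 + 0.52 = 15.52
Vm = -1165.53 / 15.52 = -75.10 mV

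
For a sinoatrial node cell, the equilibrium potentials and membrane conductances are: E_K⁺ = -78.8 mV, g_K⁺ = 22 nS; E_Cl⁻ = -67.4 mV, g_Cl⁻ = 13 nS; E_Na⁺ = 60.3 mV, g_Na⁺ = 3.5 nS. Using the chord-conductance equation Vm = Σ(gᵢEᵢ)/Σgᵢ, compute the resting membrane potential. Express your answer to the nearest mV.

-62 mV

Σ gᵢEᵢ = 22·(-78.8) + 13·(-67.4) + 3.5·(60.3) = -2398.75
Σ gᵢ = 22 + 13 + 3.5 = 38.5
Vm = -2398.75 / 38.5 = -62.31 mV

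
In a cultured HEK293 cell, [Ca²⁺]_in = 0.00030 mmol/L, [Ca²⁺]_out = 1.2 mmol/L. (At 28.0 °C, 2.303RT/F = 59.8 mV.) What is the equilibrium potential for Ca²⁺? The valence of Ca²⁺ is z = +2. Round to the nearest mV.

E = (59.8/z) · log₁₀([Ca²⁺]_out/[Ca²⁺]_in) with z = +2.
= (59.8/2) · log₁₀(1.2/0.00030) = 29.90 · log₁₀(4000)
= 29.90 · (3.6021) = 107.70 mV

108 mV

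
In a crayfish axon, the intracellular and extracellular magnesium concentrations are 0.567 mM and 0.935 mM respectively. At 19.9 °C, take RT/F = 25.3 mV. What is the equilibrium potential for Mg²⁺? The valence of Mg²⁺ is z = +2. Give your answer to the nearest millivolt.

6 mV

E = (25.3/z) · ln([Mg²⁺]_out/[Mg²⁺]_in) with z = +2.
= (25.3/2) · ln(0.935/0.567) = 12.65 · ln(1.649)
= 12.65 · (0.5002) = 6.33 mV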